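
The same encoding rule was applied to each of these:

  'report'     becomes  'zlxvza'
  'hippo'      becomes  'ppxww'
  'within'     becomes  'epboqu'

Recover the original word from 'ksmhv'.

It's a Vigenère-style cipher with numeric key [8,7]: position i shifts by key[i mod 2].
Undoing it on ksmhv: k−8=c, s−7=l, m−8=e, h−7=a, v−8=n.

clean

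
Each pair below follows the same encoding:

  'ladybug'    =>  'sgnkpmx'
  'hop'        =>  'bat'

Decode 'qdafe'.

The output letters match the input read backwards, each shifted +12: ladybug reversed is gubydal. Two steps: reverse the string, then apply a Caesar shift of +12.
Decoding qdafe: shift back: q−12=e, d−12=r, a−12=o, f−12=t, e−12=s → erots; then reverse → store.

store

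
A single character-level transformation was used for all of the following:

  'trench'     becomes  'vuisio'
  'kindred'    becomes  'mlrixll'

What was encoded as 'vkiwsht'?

thermal

In trench: t→v is +2, r→u is +3, e→i is +4, n→s is +5 — the shift increases by 1 each position. Letter i (0-indexed) is shifted by i+2, so successive shifts are 2, 3, 4, ….
Undoing it on vkiwsht: v−2=t, k−3=h, i−4=e, w−5=r, s−6=m, h−7=a, t−8=l.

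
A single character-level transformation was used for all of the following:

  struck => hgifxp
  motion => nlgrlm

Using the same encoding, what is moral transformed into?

nlizo

Each pair mirrors across the alphabet (s↔h, t↔g, r↔i): positions sum to 25. This is the alphabet-reversal cipher (Atbash): a becomes z, b becomes y, etc.
On moral: m↔n, o↔l, r↔i, a↔z, l↔o.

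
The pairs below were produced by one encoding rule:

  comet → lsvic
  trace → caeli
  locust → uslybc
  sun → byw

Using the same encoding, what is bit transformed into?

Two shifts are in play — +4 for a/e/i/o/u, +9 for every other letter.
For bit: b(cons)+9=k, i(vowel)+4=m, t(cons)+9=c.

kmc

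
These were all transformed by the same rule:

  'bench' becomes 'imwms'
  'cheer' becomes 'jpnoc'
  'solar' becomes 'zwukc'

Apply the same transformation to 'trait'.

Letter i (0-indexed) is shifted by i+7, so successive shifts are 7, 8, 9, ….
Applying it to trait: t+7=a, r+8=z, a+9=j, i+10=s, t+11=e.

azjse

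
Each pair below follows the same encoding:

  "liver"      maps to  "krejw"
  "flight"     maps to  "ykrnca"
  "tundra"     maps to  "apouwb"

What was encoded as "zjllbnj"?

message

l(11)→k(10) and i(8)→r(17) fit y≡15x+1 (mod 26); the inverse of 15 mod 26 is 7. This is an affine cipher: with a=0,…,z=25, each position x becomes (15x+1) mod 26.
Undoing it on zjllbnj: z(25)→7·(25−1)≡12=m; j(9)→7·(9−1)≡4=e; l(11)→7·(11−1)≡18=s; l(11)→7·(11−1)≡18=s; b(1)→7·(1−1)≡0=a; n(13)→7·(13−1)≡6=g; j(9)→7·(9−1)≡4=e (all mod 26).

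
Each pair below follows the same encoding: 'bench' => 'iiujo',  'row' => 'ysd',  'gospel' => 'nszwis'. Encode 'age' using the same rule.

The shift depends on letter class: consonant b→i is +7, but vowel e→i is +4. The rule splits by letter class: vowels +4, consonants +7.
For age: a(vowel)+4=e, g(cons)+7=n, e(vowel)+4=i.

eni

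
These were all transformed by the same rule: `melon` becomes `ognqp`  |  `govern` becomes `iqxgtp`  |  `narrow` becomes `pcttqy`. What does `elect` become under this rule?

It's a constant shift of +2 (ROT2).
On elect: e+2=g, l+2=n, e+2=g, c+2=e, t+2=v.

gngev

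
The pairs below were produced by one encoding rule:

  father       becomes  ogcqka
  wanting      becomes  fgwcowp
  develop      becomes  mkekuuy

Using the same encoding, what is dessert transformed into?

The rule splits by letter class: vowels +6, consonants +9.
For dessert: d(cons)+9=m, e(vowel)+6=k, s(cons)+9=b, s(cons)+9=b, e(vowel)+6=k, r(cons)+9=a, t(cons)+9=c.

mkbbkac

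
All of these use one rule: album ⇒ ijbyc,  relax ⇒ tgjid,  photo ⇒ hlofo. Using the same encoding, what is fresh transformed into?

ztgml

a(0)→i(8) and l(11)→j(9) fit y≡19x+8 (mod 26); the inverse of 19 mod 26 is 11. Treating letters as 0–25, the rule is x ↦ 19x + 8 (mod 26).
Applying it to fresh: f(5)→19·5+8≡25=z; r(17)→19·17+8≡19=t; e(4)→19·4+8≡6=g; s(18)→19·18+8≡12=m; h(7)→19·7+8≡11=l (all mod 26).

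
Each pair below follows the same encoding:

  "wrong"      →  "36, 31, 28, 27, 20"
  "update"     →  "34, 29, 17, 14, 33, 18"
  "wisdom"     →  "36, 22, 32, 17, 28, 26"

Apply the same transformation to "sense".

32, 18, 27, 32, 18

w is letter #23 and maps to 36: an offset of 13. Letters become their 1-based position plus 13 (so a→14, b→15, …).
On sense: s=19→32, e=5→18, n=14→27, s=19→32, e=5→18.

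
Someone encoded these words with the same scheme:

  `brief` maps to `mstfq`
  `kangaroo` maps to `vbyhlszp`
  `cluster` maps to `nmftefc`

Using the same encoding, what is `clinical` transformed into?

It's a Vigenère-style cipher with numeric key [11,1]: position i shifts by key[i mod 2].
For clinical: c+11=n, l+1=m, i+11=t, n+1=o, i+11=t, c+1=d, a+11=l, l+1=m.

nmtotdlm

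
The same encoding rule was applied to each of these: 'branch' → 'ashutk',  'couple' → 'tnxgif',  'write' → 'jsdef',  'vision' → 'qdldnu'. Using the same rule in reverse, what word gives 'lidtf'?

Each letter's alphabet position (a=0..z=25) is mapped through 19·x+7 mod 26 — an affine cipher.
Reversing it on lidtf: l(11)→11·(11−7)≡18=s; i(8)→11·(8−7)≡11=l; d(3)→11·(3−7)≡8=i; t(19)→11·(19−7)≡2=c; f(5)→11·(5−7)≡4=e (all mod 26).

slice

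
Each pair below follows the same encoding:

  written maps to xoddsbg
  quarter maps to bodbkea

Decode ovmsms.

Read the word backwards and shift each letter +10.
Decoding ovmsms: shift back: o−10=e, v−10=l, m−10=c, s−10=i, m−10=c, s−10=i → elcici; then reverse → icicle.

icicle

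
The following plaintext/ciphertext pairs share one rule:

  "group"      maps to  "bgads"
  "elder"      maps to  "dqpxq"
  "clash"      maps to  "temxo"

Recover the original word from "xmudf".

Read the word backwards and shift each letter +12.
Undoing it on xmudf: shift back: x−12=l, m−12=a, u−12=i, d−12=r, f−12=t → lairt; then reverse → trial.

trial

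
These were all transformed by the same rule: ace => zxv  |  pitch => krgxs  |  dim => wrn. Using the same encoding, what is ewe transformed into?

vdv

Each letter is replaced by its mirror in the alphabet: a↔z, b↔y, c↔x, and so on (the Atbash cipher).
For ewe: e↔v, w↔d, e↔v.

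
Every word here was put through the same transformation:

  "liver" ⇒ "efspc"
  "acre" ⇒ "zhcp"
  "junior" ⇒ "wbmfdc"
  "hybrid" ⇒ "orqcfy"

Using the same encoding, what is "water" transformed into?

l(11)→e(4) and i(8)→f(5) fit y≡17x+25 (mod 26); the inverse of 17 mod 26 is 23. Each letter's alphabet position (a=0..z=25) is mapped through 17·x+25 mod 26 — an affine cipher.
Applying it to water: w(22)→17·22+25≡9=j; a(0)→17·0+25≡25=z; t(19)→17·19+25≡10=k; e(4)→17·4+25≡15=p; r(17)→17·17+25≡2=c (all mod 26).

jzkpc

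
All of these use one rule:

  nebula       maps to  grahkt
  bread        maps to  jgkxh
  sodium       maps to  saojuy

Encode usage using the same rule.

The output letters match the input read backwards, each shifted +6: nebula reversed is aluben. Read the word backwards and shift each letter +6.
Applying it to usage: reverse → egasu; then shift: e+6=k, g+6=m, a+6=g, s+6=y, u+6=a.

kmgya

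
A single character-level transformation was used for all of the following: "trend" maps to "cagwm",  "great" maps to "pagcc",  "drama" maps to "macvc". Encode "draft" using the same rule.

macoc

The shift depends on letter class: consonant t→c is +9, but vowel e→g is +2. Two shifts are in play — +2 for a/e/i/o/u, +9 for every other letter.
Applying it to draft: d(cons)+9=m, r(cons)+9=a, a(vowel)+2=c, f(cons)+9=o, t(cons)+9=c.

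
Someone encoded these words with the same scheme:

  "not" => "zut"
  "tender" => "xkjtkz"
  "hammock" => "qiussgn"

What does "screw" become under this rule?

The output letters match the input read backwards, each shifted +6: not reversed is ton. The word is reversed, then every letter is shifted forward by 6.
For screw: reverse → wercs; then shift: w+6=c, e+6=k, r+6=x, c+6=i, s+6=y.

ckxiy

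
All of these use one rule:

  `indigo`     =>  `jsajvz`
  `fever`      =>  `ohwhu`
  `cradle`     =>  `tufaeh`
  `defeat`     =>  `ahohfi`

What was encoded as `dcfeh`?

whale

i(8)→j(9) and n(13)→s(18) fit y≡7x+5 (mod 26); the inverse of 7 mod 26 is 15. Treating letters as 0–25, the rule is x ↦ 7x + 5 (mod 26).
Decoding dcfeh: d(3)→15·(3−5)≡22=w; c(2)→15·(2−5)≡7=h; f(5)→15·(5−5)≡0=a; e(4)→15·(4−5)≡11=l; h(7)→15·(7−5)≡4=e (all mod 26).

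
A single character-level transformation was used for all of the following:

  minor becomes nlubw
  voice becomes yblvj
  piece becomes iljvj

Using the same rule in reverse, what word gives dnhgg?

m(12)→n(13) and i(8)→l(11) fit y≡7x+7 (mod 26); the inverse of 7 mod 26 is 15. Each letter's alphabet position (a=0..z=25) is mapped through 7·x+7 mod 26 — an affine cipher.
Reversing it on dnhgg: d(3)→15·(3−7)≡18=s; n(13)→15·(13−7)≡12=m; h(7)→15·(7−7)≡0=a; g(6)→15·(6−7)≡11=l; g(6)→15·(6−7)≡11=l (all mod 26).

small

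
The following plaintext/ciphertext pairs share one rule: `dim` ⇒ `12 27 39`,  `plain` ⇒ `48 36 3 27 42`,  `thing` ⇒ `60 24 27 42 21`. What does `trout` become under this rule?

60 54 45 63 60

d(#4)→12 and i(#9)→27: differences scale by 3, so n = 3·pos + 0. With a=1..z=26, the number is 3·pos.
On trout: t=20→60, r=18→54, o=15→45, u=21→63, t=20→60.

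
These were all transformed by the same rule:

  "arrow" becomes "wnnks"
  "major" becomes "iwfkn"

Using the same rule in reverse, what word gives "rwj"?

Compare letters: a→w is +22, r→n is +22, r→n is +22 — a constant shift. This is a Caesar cipher with shift 22.
Undoing it on rwj: r−22=v, w−22=a, j−22=n.

van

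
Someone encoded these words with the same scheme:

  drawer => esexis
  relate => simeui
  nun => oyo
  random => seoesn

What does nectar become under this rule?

Vowels shift forward by 4 and consonants shift forward by 1.
On nectar: n(cons)+1=o, e(vowel)+4=i, c(cons)+1=d, t(cons)+1=u, a(vowel)+4=e, r(cons)+1=s.

oidues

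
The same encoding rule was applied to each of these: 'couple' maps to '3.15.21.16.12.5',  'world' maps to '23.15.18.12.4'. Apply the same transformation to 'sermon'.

Letters become their 1-indexed alphabet positions: a=1 … z=26.
For sermon: s=19→19, e=5→5, r=18→18, m=13→13, o=15→15, n=14→14.

19.5.18.13.15.14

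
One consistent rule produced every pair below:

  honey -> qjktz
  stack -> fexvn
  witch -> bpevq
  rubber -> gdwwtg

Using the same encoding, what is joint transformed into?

h(7)→q(16) and o(14)→j(9) fit y≡25x+23 (mod 26); the inverse of 25 mod 26 is 25. Treating letters as 0–25, the rule is x ↦ 25x + 23 (mod 26).
For joint: j(9)→25·9+23≡14=o; o(14)→25·14+23≡9=j; i(8)→25·8+23≡15=p; n(13)→25·13+23≡10=k; t(19)→25·19+23≡4=e (all mod 26).

ojpke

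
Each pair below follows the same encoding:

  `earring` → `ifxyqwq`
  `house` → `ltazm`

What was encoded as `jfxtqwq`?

farming

Letter i (0-indexed) is shifted by i+4, so successive shifts are 4, 5, 6, ….
Decoding jfxtqwq: j−4=f, f−5=a, x−6=r, t−7=m, q−8=i, w−9=n, q−10=g.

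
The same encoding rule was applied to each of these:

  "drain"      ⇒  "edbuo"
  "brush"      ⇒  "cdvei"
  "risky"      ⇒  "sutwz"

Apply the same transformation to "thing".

Shifts by position in drain: pos 0: d→e (+1), pos 1: r→d (+12), pos 2: a→b (+1), pos 3: i→u (+12) — repeating every 2. The shifts repeat in a cycle of length 2: positions 0,1,… shift by +1, +12, then the pattern repeats.
Applying it to thing: t+1=u, h+12=t, i+1=j, n+12=z, g+1=h.

utjzh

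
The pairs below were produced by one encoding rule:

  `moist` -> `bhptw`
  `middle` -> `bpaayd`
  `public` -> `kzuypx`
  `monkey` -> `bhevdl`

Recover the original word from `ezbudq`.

m(12)→b(1) and o(14)→h(7) fit y≡3x+17 (mod 26); the inverse of 3 mod 26 is 9. Treating letters as 0–25, the rule is x ↦ 3x + 17 (mod 26).
Undoing it on ezbudq: e(4)→9·(4−17)≡13=n; z(25)→9·(25−17)≡20=u; b(1)→9·(1−17)≡12=m; u(20)→9·(20−17)≡1=b; d(3)→9·(3−17)≡4=e; q(16)→9·(16−17)≡17=r (all mod 26).

number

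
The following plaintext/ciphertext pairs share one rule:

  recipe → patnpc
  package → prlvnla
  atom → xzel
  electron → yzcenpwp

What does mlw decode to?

lab

The output letters match the input read backwards, each shifted +11: recipe reversed is epicer. The word is reversed, then every letter is shifted forward by 11.
Undoing it on mlw: shift back: m−11=b, l−11=a, w−11=l → bal; then reverse → lab.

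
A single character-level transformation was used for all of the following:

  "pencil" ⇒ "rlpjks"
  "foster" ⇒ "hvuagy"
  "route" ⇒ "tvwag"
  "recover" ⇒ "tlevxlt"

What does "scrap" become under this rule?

Shifts by position in pencil: pos 0: p→r (+2), pos 1: e→l (+7), pos 2: n→p (+2), pos 3: c→j (+7) — repeating every 2. It's a Vigenère-style cipher with numeric key [2,7]: position i shifts by key[i mod 2].
On scrap: s+2=u, c+7=j, r+2=t, a+7=h, p+2=r.

ujthr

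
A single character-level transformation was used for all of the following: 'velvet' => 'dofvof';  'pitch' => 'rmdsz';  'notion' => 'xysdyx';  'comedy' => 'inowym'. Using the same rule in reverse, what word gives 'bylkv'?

labor

The output letters match the input read backwards, each shifted +10: velvet reversed is tevlev. Two steps: reverse the string, then apply a Caesar shift of +10.
Undoing it on bylkv: shift back: b−10=r, y−10=o, l−10=b, k−10=a, v−10=l → robal; then reverse → labor.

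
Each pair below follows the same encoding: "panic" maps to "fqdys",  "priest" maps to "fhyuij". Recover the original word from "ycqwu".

Compare letters: p→f is +16, a→q is +16, n→d is +16 — a constant shift. Each letter is shifted forward by 16 in the alphabet (a Caesar shift of +16).
Undoing it on ycqwu: y−16=i, c−16=m, q−16=a, w−16=g, u−16=e.

image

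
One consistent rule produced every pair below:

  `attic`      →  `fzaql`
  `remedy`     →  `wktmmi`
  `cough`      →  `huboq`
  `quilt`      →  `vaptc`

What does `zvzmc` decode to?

upset

In attic: a→f is +5, t→z is +6, t→a is +7, i→q is +8 — the shift increases by 1 each position. Letter i (0-indexed) is shifted by i+5, so successive shifts are 5, 6, 7, ….
Undoing it on zvzmc: z−5=u, v−6=p, z−7=s, m−8=e, c−9=t.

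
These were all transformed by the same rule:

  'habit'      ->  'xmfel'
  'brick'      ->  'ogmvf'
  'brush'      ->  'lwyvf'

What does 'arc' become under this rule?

The output letters match the input read backwards, each shifted +4: habit reversed is tibah. Read the word backwards and shift each letter +4.
On arc: reverse → cra; then shift: c+4=g, r+4=v, a+4=e.

gve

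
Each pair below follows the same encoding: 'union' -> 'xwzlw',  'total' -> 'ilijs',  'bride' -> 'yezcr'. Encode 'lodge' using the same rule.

slcvr

u(20)→x(23) and n(13)→w(22) fit y≡15x+9 (mod 26); the inverse of 15 mod 26 is 7. This is an affine cipher: with a=0,…,z=25, each position x becomes (15x+9) mod 26.
For lodge: l(11)→15·11+9≡18=s; o(14)→15·14+9≡11=l; d(3)→15·3+9≡2=c; g(6)→15·6+9≡21=v; e(4)→15·4+9≡17=r (all mod 26).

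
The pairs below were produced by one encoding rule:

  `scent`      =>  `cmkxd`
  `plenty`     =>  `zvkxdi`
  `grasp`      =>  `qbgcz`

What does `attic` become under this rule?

gddom

The shift depends on letter class: consonant s→c is +10, but vowel e→k is +6. Vowels shift forward by 6 and consonants shift forward by 10.
For attic: a(vowel)+6=g, t(cons)+10=d, t(cons)+10=d, i(vowel)+6=o, c(cons)+10=m.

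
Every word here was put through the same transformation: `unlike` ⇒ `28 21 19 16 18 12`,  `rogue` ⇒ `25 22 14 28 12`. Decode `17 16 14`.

Letters become their 1-based position plus 7 (so a→8, b→9, …).
Undoing it on 17 16 14: 17→(17−7)÷1=10=j, 16→(16−7)÷1=9=i, 14→(14−7)÷1=7=g.

jig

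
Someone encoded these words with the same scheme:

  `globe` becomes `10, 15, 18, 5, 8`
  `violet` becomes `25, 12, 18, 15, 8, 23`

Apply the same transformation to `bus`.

The number is (letter's place in the alphabet, a=1) + 3.
Applying it to bus: b=2→5, u=21→24, s=19→22.

5, 24, 22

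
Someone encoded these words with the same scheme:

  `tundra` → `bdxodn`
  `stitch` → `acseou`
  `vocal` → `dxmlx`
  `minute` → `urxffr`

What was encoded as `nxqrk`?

In tundra: t→b is +8, u→d is +9, n→x is +10, d→o is +11 — the shift increases by 1 each position. Each letter shifts forward by (position + 8), i.e. 8, 9, 10, … — the shift grows by one for each successive letter.
Reversing it on nxqrk: n−8=f, x−9=o, q−10=g, r−11=g, k−12=y.

foggy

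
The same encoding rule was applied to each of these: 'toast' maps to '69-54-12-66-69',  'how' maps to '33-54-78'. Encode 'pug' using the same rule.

57-72-30

t(#20)→69 and o(#15)→54: differences scale by 3, so n = 3·pos + 9. The formula is n = 3×(alphabet index, a=1) + 9.
Applying it to pug: p=16→57, u=21→72, g=7→30.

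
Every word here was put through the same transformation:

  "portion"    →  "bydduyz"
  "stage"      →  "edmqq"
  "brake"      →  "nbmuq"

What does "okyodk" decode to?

camera

Shifts by position in portion: pos 0: p→b (+12), pos 1: o→y (+10), pos 2: r→d (+12), pos 3: t→d (+10) — repeating every 2. A repeating key of period 2 is used — shifts +12, +10 over and over.
Decoding okyodk: o−12=c, k−10=a, y−12=m, o−10=e, d−12=r, k−10=a.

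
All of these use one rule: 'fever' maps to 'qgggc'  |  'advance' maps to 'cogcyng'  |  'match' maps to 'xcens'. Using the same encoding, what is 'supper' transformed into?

Vowels shift forward by 2 and consonants shift forward by 11.
On supper: s(cons)+11=d, u(vowel)+2=w, p(cons)+11=a, p(cons)+11=a, e(vowel)+2=g, r(cons)+11=c.

dwaagc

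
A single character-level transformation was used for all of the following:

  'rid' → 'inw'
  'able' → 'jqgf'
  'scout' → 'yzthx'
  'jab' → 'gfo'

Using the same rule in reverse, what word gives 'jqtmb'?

The output letters match the input read backwards, each shifted +5: rid reversed is dir. The word is reversed, then every letter is shifted forward by 5.
Undoing it on jqtmb: shift back: j−5=e, q−5=l, t−5=o, m−5=h, b−5=w → elohw; then reverse → whole.

whole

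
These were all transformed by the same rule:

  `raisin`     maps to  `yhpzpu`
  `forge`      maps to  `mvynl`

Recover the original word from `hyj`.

arc

Compare letters: r→y is +7, a→h is +7, i→p is +7 — a constant shift. This is a Caesar cipher with shift 7.
Undoing it on hyj: h−7=a, y−7=r, j−7=c.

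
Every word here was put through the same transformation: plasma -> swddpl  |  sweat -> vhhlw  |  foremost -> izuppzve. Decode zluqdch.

Shifts by position in plasma: pos 0: p→s (+3), pos 1: l→w (+11), pos 2: a→d (+3), pos 3: s→d (+11) — repeating every 2. It's a Vigenère-style cipher with numeric key [3,11]: position i shifts by key[i mod 2].
Undoing it on zluqdch: z−3=w, l−11=a, u−3=r, q−11=f, d−3=a, c−11=r, h−3=e.

warfare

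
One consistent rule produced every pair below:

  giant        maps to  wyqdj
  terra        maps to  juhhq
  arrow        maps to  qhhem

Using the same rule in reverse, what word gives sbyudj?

client

It's a constant shift of +16 (ROT16).
Decoding sbyudj: s−16=c, b−16=l, y−16=i, u−16=e, d−16=n, j−16=t.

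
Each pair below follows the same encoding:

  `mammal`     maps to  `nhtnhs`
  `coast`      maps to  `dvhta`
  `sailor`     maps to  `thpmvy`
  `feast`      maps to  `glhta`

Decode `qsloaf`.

plenty

Shifts by position in mammal: pos 0: m→n (+1), pos 1: a→h (+7), pos 2: m→t (+7), pos 3: m→n (+1), pos 4: a→h (+7), pos 5: l→s (+7) — repeating every 3. A repeating key of period 3 is used — shifts +1, +7, +7 over and over.
Reversing it on qsloaf: q−1=p, s−7=l, l−7=e, o−1=n, a−7=t, f−7=y.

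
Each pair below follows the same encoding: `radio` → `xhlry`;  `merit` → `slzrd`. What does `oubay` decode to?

intro

In radio: r→x is +6, a→h is +7, d→l is +8, i→r is +9 — the shift increases by 1 each position. The shift increases by 1 at each position, starting from +6: 6, 7, 8, ….
Decoding oubay: o−6=i, u−7=n, b−8=t, a−9=r, y−10=o.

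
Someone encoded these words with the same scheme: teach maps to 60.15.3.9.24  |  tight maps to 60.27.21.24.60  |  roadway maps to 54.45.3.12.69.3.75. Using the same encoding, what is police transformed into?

With a=1..z=26, the number is 3·pos.
Applying it to police: p=16→48, o=15→45, l=12→36, i=9→27, c=3→9, e=5→15.

48.45.36.27.9.15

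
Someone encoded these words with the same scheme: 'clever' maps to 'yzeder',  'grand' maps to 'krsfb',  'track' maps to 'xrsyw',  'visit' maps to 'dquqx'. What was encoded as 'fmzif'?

c(2)→y(24) and l(11)→z(25) fit y≡3x+18 (mod 26); the inverse of 3 mod 26 is 9. This is an affine cipher: with a=0,…,z=25, each position x becomes (3x+18) mod 26.
Reversing it on fmzif: f(5)→9·(5−18)≡13=n; m(12)→9·(12−18)≡24=y; z(25)→9·(25−18)≡11=l; i(8)→9·(8−18)≡14=o; f(5)→9·(5−18)≡13=n (all mod 26).

nylon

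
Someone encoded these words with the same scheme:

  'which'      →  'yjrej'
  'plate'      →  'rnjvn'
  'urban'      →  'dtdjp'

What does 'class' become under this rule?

enjuu

The shift depends on letter class: consonant w→y is +2, but vowel i→r is +9. Two shifts are in play — +9 for a/e/i/o/u, +2 for every other letter.
For class: c(cons)+2=e, l(cons)+2=n, a(vowel)+9=j, s(cons)+2=u, s(cons)+2=u.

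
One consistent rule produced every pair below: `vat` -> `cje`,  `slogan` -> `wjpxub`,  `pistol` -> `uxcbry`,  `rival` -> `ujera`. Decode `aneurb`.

silver

The output letters match the input read backwards, each shifted +9: vat reversed is tav. The word is reversed, then every letter is shifted forward by 9.
Reversing it on aneurb: shift back: a−9=r, n−9=e, e−9=v, u−9=l, r−9=i, b−9=s → revlis; then reverse → silver.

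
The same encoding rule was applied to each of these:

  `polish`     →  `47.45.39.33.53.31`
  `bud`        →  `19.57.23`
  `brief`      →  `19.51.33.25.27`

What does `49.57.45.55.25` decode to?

p(#16)→47 and o(#15)→45: differences scale by 2, so n = 2·pos + 15. With a=1..z=26, the number is 2·pos + 15.
Undoing it on 49.57.45.55.25: 49→(49−15)÷2=17=q, 57→(57−15)÷2=21=u, 45→(45−15)÷2=15=o, 55→(55−15)÷2=20=t, 25→(25−15)÷2=5=e.

quote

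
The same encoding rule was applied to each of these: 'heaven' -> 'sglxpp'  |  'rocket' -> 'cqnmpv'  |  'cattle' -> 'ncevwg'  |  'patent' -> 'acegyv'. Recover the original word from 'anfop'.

plume

Shifts by position in heaven: pos 0: h→s (+11), pos 1: e→g (+2), pos 2: a→l (+11), pos 3: v→x (+2) — repeating every 2. A repeating key of period 2 is used — shifts +11, +2 over and over.
Undoing it on anfop: a−11=p, n−2=l, f−11=u, o−2=m, p−11=e.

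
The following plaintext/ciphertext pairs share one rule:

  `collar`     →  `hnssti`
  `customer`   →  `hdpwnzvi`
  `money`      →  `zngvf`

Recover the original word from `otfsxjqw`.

daylight

c(2)→h(7) and o(14)→n(13) fit y≡7x+19 (mod 26); the inverse of 7 mod 26 is 15. Each letter's alphabet position (a=0..z=25) is mapped through 7·x+19 mod 26 — an affine cipher.
Reversing it on otfsxjqw: o(14)→15·(14−19)≡3=d; t(19)→15·(19−19)≡0=a; f(5)→15·(5−19)≡24=y; s(18)→15·(18−19)≡11=l; x(23)→15·(23−19)≡8=i; j(9)→15·(9−19)≡6=g; q(16)→15·(16−19)≡7=h; w(22)→15·(22−19)≡19=t (all mod 26).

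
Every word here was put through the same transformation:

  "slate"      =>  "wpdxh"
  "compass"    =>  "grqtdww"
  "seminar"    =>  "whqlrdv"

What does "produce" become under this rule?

tvrhxgh

Two shifts are in play — +3 for a/e/i/o/u, +4 for every other letter.
For produce: p(cons)+4=t, r(cons)+4=v, o(vowel)+3=r, d(cons)+4=h, u(vowel)+3=x, c(cons)+4=g, e(vowel)+3=h.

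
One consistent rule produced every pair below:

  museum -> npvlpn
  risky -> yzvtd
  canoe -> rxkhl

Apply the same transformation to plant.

eqxks

m(12)→n(13) and u(20)→p(15) fit y≡23x+23 (mod 26); the inverse of 23 mod 26 is 17. This is an affine cipher: with a=0,…,z=25, each position x becomes (23x+23) mod 26.
Applying it to plant: p(15)→23·15+23≡4=e; l(11)→23·11+23≡16=q; a(0)→23·0+23≡23=x; n(13)→23·13+23≡10=k; t(19)→23·19+23≡18=s (all mod 26).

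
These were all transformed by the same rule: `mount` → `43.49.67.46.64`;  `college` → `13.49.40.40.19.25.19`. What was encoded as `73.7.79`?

m(#13)→43 and o(#15)→49: differences scale by 3, so n = 3·pos + 4. With a=1..z=26, the number is 3·pos + 4.
Undoing it on 73.7.79: 73→(73−4)÷3=23=w, 7→(7−4)÷3=1=a, 79→(79−4)÷3=25=y.

way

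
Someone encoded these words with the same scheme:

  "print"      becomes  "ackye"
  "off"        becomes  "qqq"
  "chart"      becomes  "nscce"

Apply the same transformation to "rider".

Two shifts are in play — +2 for a/e/i/o/u, +11 for every other letter.
Applying it to rider: r(cons)+11=c, i(vowel)+2=k, d(cons)+11=o, e(vowel)+2=g, r(cons)+11=c.

ckogc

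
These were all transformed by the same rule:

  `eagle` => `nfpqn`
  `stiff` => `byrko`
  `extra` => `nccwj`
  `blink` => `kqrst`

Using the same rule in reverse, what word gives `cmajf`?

It's a Vigenère-style cipher with numeric key [9,5]: position i shifts by key[i mod 2].
Decoding cmajf: c−9=t, m−5=h, a−9=r, j−5=e, f−9=w.

threw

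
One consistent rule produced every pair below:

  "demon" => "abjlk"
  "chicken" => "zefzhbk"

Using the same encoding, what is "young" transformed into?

vlrkd

Compare letters: d→a is +23, e→b is +23, m→j is +23 — a constant shift. Each letter is shifted forward by 23 in the alphabet (a Caesar shift of +23).
Applying it to young: y+23=v, o+23=l, u+23=r, n+23=k, g+23=d.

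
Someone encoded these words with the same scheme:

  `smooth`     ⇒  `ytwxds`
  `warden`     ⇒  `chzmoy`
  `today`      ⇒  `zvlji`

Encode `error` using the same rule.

kyzxb

In smooth: s→y is +6, m→t is +7, o→w is +8, o→x is +9 — the shift increases by 1 each position. Letter i (0-indexed) is shifted by i+6, so successive shifts are 6, 7, 8, ….
Applying it to error: e+6=k, r+7=y, r+8=z, o+9=x, r+10=b.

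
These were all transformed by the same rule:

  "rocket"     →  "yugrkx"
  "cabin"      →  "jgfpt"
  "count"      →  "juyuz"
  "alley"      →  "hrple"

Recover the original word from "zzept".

Shifts by position in rocket: pos 0: r→y (+7), pos 1: o→u (+6), pos 2: c→g (+4), pos 3: k→r (+7), pos 4: e→k (+6), pos 5: t→x (+4) — repeating every 3. A repeating key of period 3 is used — shifts +7, +6, +4 over and over.
Reversing it on zzept: z−7=s, z−6=t, e−4=a, p−7=i, t−6=n.

stain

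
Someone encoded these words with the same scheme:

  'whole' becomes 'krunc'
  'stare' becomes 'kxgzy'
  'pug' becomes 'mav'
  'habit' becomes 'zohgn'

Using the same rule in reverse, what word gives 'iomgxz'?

tragic

Two steps: reverse the string, then apply a Caesar shift of +6.
Reversing it on iomgxz: shift back: i−6=c, o−6=i, m−6=g, g−6=a, x−6=r, z−6=t → cigart; then reverse → tragic.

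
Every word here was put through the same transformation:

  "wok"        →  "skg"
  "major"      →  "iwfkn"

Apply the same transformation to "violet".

rekhap

Compare letters: w→s is +22, o→k is +22, k→g is +22 — a constant shift. This is a Caesar cipher with shift 22.
On violet: v+22=r, i+22=e, o+22=k, l+22=h, e+22=a, t+22=p.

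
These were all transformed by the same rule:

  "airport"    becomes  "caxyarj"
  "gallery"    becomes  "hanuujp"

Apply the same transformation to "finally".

The word is reversed, then every letter is shifted forward by 9.
For finally: reverse → yllanif; then shift: y+9=h, l+9=u, l+9=u, a+9=j, n+9=w, i+9=r, f+9=o.

huujwro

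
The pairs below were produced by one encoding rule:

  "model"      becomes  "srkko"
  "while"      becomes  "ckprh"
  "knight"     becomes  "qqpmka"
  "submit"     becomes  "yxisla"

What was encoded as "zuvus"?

It's a Vigenère-style cipher with numeric key [6,3,7]: position i shifts by key[i mod 3].
Undoing it on zuvus: z−6=t, u−3=r, v−7=o, u−6=o, s−3=p.

troop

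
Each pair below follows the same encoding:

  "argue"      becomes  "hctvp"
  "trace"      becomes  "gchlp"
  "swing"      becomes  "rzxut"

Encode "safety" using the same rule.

rhepgd

a(0)→h(7) and r(17)→c(2) fit y≡15x+7 (mod 26); the inverse of 15 mod 26 is 7. This is an affine cipher: with a=0,…,z=25, each position x becomes (15x+7) mod 26.
Applying it to safety: s(18)→15·18+7≡17=r; a(0)→15·0+7≡7=h; f(5)→15·5+7≡4=e; e(4)→15·4+7≡15=p; t(19)→15·19+7≡6=g; y(24)→15·24+7≡3=d (all mod 26).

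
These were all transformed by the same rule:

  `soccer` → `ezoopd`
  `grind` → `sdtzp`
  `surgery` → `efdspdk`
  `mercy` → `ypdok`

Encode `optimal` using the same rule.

zbftylx

The shift depends on letter class: consonant s→e is +12, but vowel o→z is +11. The rule splits by letter class: vowels +11, consonants +12.
For optimal: o(vowel)+11=z, p(cons)+12=b, t(cons)+12=f, i(vowel)+11=t, m(cons)+12=y, a(vowel)+11=l, l(cons)+12=x.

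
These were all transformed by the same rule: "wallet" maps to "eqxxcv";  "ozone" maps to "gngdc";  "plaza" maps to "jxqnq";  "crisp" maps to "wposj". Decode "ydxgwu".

w(22)→e(4) and a(0)→q(16) fit y≡3x+16 (mod 26); the inverse of 3 mod 26 is 9. Each letter's alphabet position (a=0..z=25) is mapped through 3·x+16 mod 26 — an affine cipher.
Undoing it on ydxgwu: y(24)→9·(24−16)≡20=u; d(3)→9·(3−16)≡13=n; x(23)→9·(23−16)≡11=l; g(6)→9·(6−16)≡14=o; w(22)→9·(22−16)≡2=c; u(20)→9·(20−16)≡10=k (all mod 26).

unlock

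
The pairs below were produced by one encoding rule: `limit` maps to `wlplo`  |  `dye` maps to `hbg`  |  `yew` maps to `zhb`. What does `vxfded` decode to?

abacus

The output letters match the input read backwards, each shifted +3: limit reversed is timil. The word is reversed, then every letter is shifted forward by 3.
Decoding vxfded: shift back: v−3=s, x−3=u, f−3=c, d−3=a, e−3=b, d−3=a → sucaba; then reverse → abacus.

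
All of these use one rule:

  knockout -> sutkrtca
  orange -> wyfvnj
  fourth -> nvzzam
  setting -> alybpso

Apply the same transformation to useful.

czjnbq

It's a Vigenère-style cipher with numeric key [8,7,5]: position i shifts by key[i mod 3].
On useful: u+8=c, s+7=z, e+5=j, f+8=n, u+7=b, l+5=q.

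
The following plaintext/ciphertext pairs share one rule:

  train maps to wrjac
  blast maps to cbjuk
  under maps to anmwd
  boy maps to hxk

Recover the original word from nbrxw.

noise

Read the word backwards and shift each letter +9.
Decoding nbrxw: shift back: n−9=e, b−9=s, r−9=i, x−9=o, w−9=n → esion; then reverse → noise.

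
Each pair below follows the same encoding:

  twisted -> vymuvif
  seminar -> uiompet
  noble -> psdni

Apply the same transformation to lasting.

The shift depends on letter class: consonant t→v is +2, but vowel i→m is +4. Two shifts are in play — +4 for a/e/i/o/u, +2 for every other letter.
On lasting: l(cons)+2=n, a(vowel)+4=e, s(cons)+2=u, t(cons)+2=v, i(vowel)+4=m, n(cons)+2=p, g(cons)+2=i.

neuvmpi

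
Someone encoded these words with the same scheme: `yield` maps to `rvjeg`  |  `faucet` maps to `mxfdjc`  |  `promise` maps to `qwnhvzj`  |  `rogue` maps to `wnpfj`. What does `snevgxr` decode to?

holiday

y(24)→r(17) and i(8)→v(21) fit y≡3x+23 (mod 26); the inverse of 3 mod 26 is 9. Treating letters as 0–25, the rule is x ↦ 3x + 23 (mod 26).
Undoing it on snevgxr: s(18)→9·(18−23)≡7=h; n(13)→9·(13−23)≡14=o; e(4)→9·(4−23)≡11=l; v(21)→9·(21−23)≡8=i; g(6)→9·(6−23)≡3=d; x(23)→9·(23−23)≡0=a; r(17)→9·(17−23)≡24=y (all mod 26).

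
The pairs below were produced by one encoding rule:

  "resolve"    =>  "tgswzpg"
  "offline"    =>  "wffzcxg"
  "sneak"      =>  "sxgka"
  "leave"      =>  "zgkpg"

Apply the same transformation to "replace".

Treating letters as 0–25, the rule is x ↦ 25x + 10 (mod 26).
On replace: r(17)→25·17+10≡19=t; e(4)→25·4+10≡6=g; p(15)→25·15+10≡21=v; l(11)→25·11+10≡25=z; a(0)→25·0+10≡10=k; c(2)→25·2+10≡8=i; e(4)→25·4+10≡6=g (all mod 26).

tgvzkig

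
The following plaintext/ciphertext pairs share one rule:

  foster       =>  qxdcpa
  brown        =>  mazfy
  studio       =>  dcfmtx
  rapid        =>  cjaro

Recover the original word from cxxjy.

roman

Shifts by position in foster: pos 0: f→q (+11), pos 1: o→x (+9), pos 2: s→d (+11), pos 3: t→c (+9) — repeating every 2. It's a Vigenère-style cipher with numeric key [11,9]: position i shifts by key[i mod 2].
Decoding cxxjy: c−11=r, x−9=o, x−11=m, j−9=a, y−11=n.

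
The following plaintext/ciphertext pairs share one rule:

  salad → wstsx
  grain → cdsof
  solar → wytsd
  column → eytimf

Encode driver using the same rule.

xdobqd

Treating letters as 0–25, the rule is x ↦ 19x + 18 (mod 26).
On driver: d(3)→19·3+18≡23=x; r(17)→19·17+18≡3=d; i(8)→19·8+18≡14=o; v(21)→19·21+18≡1=b; e(4)→19·4+18≡16=q; r(17)→19·17+18≡3=d (all mod 26).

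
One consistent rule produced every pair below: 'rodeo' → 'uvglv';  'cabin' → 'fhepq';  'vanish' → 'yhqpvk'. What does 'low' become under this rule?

The shift depends on letter class: consonant r→u is +3, but vowel o→v is +7. The rule splits by letter class: vowels +7, consonants +3.
For low: l(cons)+3=o, o(vowel)+7=v, w(cons)+3=z.

ovz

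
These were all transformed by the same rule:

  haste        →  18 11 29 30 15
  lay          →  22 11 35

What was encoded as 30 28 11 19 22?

trail

h is letter #8 and maps to 18: an offset of 10. Letters become their 1-based position plus 10 (so a→11, b→12, …).
Undoing it on 30 28 11 19 22: 30→(30−10)÷1=20=t, 28→(28−10)÷1=18=r, 11→(11−10)÷1=1=a, 19→(19−10)÷1=9=i, 22→(22−10)÷1=12=l.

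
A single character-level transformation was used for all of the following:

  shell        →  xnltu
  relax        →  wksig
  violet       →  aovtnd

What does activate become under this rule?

fiaqekeq

In shell: s→x is +5, h→n is +6, e→l is +7, l→t is +8 — the shift increases by 1 each position. The shift increases by 1 at each position, starting from +5: 5, 6, 7, ….
For activate: a+5=f, c+6=i, t+7=a, i+8=q, v+9=e, a+10=k, t+11=e, e+12=q.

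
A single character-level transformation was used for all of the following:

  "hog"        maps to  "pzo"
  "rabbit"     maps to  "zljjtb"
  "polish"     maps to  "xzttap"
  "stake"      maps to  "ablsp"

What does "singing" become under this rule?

The shift depends on letter class: consonant h→p is +8, but vowel o→z is +11. The rule splits by letter class: vowels +11, consonants +8.
Applying it to singing: s(cons)+8=a, i(vowel)+11=t, n(cons)+8=v, g(cons)+8=o, i(vowel)+11=t, n(cons)+8=v, g(cons)+8=o.

atvotvo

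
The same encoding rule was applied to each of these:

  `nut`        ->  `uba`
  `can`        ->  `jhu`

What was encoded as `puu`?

inn

Compare letters: n→u is +7, u→b is +7, t→a is +7 — a constant shift. This is a Caesar cipher with shift 7.
Decoding puu: p−7=i, u−7=n, u−7=n.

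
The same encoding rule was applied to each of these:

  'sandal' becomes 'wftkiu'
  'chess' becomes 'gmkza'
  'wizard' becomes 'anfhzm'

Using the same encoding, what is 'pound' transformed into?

ttaul

In sandal: s→w is +4, a→f is +5, n→t is +6, d→k is +7 — the shift increases by 1 each position. Each letter shifts forward by (position + 4), i.e. 4, 5, 6, … — the shift grows by one for each successive letter.
For pound: p+4=t, o+5=t, u+6=a, n+7=u, d+8=l.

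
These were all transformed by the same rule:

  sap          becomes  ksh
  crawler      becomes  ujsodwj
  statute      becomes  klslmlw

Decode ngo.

Compare letters: s→k is +18, a→s is +18, p→h is +18 — a constant shift. This is a Caesar cipher with shift 18.
Decoding ngo: n−18=v, g−18=o, o−18=w.

vow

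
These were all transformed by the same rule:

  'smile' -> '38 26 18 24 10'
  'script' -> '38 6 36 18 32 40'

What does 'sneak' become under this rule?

s(#19)→38 and m(#13)→26: differences scale by 2, so n = 2·pos + 0. The formula is n = 2×(alphabet index, a=1).
For sneak: s=19→38, n=14→28, e=5→10, a=1→2, k=11→22.

38 28 10 2 22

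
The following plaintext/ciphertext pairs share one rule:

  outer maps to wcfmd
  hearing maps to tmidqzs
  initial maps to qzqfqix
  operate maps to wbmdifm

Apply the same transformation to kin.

wqz

The shift depends on letter class: consonant t→f is +12, but vowel o→w is +8. The rule splits by letter class: vowels +8, consonants +12.
For kin: k(cons)+12=w, i(vowel)+8=q, n(cons)+12=z.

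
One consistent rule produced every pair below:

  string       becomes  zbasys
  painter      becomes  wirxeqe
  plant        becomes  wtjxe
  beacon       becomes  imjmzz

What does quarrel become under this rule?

The shift increases by 1 at each position, starting from +7: 7, 8, 9, ….
Applying it to quarrel: q+7=x, u+8=c, a+9=j, r+10=b, r+11=c, e+12=q, l+13=y.

xcjbcqy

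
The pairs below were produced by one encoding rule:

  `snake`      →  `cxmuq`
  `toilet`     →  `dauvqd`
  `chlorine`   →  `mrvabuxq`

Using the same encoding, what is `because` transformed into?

lqmmgcq

Vowels shift forward by 12 and consonants shift forward by 10.
For because: b(cons)+10=l, e(vowel)+12=q, c(cons)+10=m, a(vowel)+12=m, u(vowel)+12=g, s(cons)+10=c, e(vowel)+12=q.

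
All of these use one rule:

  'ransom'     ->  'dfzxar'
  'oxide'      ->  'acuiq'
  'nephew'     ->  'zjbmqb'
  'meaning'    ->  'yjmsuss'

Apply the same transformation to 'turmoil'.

fzdranx

Shifts by position in ransom: pos 0: r→d (+12), pos 1: a→f (+5), pos 2: n→z (+12), pos 3: s→x (+5) — repeating every 2. The shifts repeat in a cycle of length 2: positions 0,1,… shift by +12, +5, then the pattern repeats.
On turmoil: t+12=f, u+5=z, r+12=d, m+5=r, o+12=a, i+5=n, l+12=x.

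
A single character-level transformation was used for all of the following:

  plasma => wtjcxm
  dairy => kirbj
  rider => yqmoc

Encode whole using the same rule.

dpxvp

In plasma: p→w is +7, l→t is +8, a→j is +9, s→c is +10 — the shift increases by 1 each position. Each letter shifts forward by (position + 7), i.e. 7, 8, 9, … — the shift grows by one for each successive letter.
On whole: w+7=d, h+8=p, o+9=x, l+10=v, e+11=p.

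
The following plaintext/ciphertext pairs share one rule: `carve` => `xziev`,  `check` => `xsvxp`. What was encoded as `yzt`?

Each pair mirrors across the alphabet (c↔x, a↔z, r↔i): positions sum to 25. This is the alphabet-reversal cipher (Atbash): a becomes z, b becomes y, etc.
Decoding yzt: y↔b, z↔a, t↔g.

bag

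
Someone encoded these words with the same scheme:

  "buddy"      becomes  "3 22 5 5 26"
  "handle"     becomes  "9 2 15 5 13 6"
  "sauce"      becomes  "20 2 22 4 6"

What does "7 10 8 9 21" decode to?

Each letter is replaced by its alphabet position (a=1..z=26) + 1.
Undoing it on 7 10 8 9 21: 7→(7−1)÷1=6=f, 10→(10−1)÷1=9=i, 8→(8−1)÷1=7=g, 9→(9−1)÷1=8=h, 21→(21−1)÷1=20=t.

fight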